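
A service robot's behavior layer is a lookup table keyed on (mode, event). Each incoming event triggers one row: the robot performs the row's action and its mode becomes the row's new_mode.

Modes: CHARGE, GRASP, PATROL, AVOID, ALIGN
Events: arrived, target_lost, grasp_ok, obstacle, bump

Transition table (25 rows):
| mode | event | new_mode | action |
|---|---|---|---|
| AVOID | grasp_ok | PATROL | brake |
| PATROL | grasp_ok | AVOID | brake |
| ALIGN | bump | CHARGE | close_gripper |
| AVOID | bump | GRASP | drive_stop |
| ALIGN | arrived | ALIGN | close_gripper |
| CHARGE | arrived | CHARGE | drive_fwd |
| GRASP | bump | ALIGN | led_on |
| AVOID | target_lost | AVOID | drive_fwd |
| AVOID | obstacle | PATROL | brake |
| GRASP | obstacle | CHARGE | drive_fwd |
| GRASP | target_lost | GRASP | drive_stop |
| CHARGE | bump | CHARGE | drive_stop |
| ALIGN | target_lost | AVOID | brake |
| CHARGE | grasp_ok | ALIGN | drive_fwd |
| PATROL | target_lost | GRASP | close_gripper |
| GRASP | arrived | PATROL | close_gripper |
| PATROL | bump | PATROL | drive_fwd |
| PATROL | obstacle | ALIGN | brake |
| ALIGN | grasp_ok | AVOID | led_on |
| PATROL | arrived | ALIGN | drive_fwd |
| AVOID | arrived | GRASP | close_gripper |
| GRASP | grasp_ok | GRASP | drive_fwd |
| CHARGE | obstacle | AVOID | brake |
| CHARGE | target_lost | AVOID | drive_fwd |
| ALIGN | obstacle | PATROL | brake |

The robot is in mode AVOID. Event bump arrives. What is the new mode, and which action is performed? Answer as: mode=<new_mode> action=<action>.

current mode = AVOID; filter table to that mode:
  (AVOID, grasp_ok) → (PATROL, brake)
  (AVOID, bump) → (GRASP, drive_stop)  ← event matches
  (AVOID, target_lost) → (AVOID, drive_fwd)
  (AVOID, obstacle) → (PATROL, brake)
  (AVOID, arrived) → (GRASP, close_gripper)
event = bump selects (GRASP, drive_stop)

mode=GRASP action=drive_stop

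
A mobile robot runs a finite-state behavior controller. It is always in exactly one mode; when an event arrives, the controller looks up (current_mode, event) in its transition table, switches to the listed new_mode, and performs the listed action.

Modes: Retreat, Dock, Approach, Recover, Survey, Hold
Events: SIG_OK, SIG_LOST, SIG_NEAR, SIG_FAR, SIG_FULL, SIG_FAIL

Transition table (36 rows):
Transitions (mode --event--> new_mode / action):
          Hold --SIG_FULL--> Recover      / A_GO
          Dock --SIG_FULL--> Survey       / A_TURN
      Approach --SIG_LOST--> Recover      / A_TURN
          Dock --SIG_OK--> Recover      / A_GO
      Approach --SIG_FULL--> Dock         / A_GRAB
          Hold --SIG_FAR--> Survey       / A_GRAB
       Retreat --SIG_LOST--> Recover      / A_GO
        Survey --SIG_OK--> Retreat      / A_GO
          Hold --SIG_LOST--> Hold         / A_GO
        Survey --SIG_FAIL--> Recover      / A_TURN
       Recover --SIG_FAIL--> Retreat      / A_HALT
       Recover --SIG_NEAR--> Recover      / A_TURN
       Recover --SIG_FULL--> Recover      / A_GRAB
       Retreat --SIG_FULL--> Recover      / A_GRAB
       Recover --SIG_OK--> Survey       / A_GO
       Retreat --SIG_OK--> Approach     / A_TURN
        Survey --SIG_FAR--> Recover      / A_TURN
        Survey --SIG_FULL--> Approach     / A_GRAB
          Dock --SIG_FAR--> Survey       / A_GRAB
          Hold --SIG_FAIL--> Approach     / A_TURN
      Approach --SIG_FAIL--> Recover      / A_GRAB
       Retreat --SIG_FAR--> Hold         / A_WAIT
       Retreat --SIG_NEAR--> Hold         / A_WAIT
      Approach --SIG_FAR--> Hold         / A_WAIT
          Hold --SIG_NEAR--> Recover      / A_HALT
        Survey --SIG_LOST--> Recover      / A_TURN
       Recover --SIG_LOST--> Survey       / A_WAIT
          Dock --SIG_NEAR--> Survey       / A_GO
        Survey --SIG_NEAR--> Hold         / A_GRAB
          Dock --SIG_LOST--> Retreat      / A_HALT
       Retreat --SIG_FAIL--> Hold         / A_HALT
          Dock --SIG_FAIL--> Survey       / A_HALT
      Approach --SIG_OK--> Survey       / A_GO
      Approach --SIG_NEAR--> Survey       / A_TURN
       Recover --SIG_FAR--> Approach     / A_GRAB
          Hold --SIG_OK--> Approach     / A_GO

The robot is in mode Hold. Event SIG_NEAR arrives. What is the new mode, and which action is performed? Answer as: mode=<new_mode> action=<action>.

current mode = Hold; filter table to that mode:
  (Hold, SIG_FULL) → (Recover, A_GO)
  (Hold, SIG_FAR) → (Survey, A_GRAB)
  (Hold, SIG_LOST) → (Hold, A_GO)
  (Hold, SIG_FAIL) → (Approach, A_TURN)
  (Hold, SIG_NEAR) → (Recover, A_HALT)  ← event matches
  (Hold, SIG_OK) → (Approach, A_GO)
event = SIG_NEAR selects (Recover, A_HALT)

mode=Recover action=A_HALT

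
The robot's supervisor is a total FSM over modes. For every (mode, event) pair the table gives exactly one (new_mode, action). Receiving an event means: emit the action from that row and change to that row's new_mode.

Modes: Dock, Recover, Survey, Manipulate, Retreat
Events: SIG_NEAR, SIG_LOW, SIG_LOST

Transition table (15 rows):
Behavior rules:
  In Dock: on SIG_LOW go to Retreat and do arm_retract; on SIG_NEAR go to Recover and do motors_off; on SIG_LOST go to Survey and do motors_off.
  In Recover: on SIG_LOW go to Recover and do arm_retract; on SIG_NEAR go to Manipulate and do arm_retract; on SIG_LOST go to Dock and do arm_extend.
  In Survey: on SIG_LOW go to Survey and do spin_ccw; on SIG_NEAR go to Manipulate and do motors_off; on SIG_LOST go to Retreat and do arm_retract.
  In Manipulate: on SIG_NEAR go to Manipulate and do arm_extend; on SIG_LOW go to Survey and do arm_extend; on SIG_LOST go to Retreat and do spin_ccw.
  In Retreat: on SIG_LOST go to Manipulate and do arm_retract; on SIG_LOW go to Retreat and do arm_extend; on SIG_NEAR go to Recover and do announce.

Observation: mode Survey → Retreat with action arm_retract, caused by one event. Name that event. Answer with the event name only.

try SIG_NEAR: (Survey, SIG_NEAR) → (Manipulate, motors_off)
try SIG_LOW: (Survey, SIG_LOW) → (Survey, spin_ccw)
try SIG_LOST: (Survey, SIG_LOST) → (Retreat, arm_retract)  ← matches

SIG_LOST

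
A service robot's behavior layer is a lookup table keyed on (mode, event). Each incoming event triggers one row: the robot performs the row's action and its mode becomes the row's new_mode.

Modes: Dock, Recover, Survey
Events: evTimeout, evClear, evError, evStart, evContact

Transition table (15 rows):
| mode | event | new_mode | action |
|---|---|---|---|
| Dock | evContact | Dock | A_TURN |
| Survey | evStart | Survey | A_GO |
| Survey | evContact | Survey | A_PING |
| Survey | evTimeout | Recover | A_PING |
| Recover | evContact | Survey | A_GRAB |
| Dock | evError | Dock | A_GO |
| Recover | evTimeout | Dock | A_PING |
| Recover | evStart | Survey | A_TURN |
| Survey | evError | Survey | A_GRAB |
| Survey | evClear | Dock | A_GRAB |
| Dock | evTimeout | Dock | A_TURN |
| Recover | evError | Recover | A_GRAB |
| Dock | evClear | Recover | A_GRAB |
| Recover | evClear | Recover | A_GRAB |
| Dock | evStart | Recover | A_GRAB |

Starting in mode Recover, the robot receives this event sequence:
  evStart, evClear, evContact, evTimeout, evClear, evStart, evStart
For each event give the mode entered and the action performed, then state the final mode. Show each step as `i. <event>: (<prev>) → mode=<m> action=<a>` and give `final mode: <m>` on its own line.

1. evStart: (Recover) → mode=Survey action=A_TURN
2. evClear: (Survey) → mode=Dock action=A_GRAB
3. evContact: (Dock) → mode=Dock action=A_TURN
4. evTimeout: (Dock) → mode=Dock action=A_TURN
5. evClear: (Dock) → mode=Recover action=A_GRAB
6. evStart: (Recover) → mode=Survey action=A_TURN
7. evStart: (Survey) → mode=Survey action=A_GO

final mode: Survey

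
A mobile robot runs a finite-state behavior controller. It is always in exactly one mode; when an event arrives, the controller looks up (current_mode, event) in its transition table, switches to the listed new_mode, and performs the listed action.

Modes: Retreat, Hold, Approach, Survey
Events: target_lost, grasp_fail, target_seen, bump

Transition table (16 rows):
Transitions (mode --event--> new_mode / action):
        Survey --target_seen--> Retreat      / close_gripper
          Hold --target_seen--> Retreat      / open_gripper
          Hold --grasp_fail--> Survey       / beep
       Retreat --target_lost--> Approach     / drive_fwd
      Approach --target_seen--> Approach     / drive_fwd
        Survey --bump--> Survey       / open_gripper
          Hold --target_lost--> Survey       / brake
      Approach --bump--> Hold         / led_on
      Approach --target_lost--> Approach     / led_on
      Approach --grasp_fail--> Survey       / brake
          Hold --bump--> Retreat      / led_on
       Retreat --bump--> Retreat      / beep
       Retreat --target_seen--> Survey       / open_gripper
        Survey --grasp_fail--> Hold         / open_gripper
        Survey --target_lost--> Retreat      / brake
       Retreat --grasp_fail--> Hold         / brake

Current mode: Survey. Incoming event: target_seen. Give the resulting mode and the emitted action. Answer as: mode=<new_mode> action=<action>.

current mode = Survey; filter table to that mode:
  (Survey, target_seen) → (Retreat, close_gripper)  ← event matches
  (Survey, bump) → (Survey, open_gripper)
  (Survey, grasp_fail) → (Hold, open_gripper)
  (Survey, target_lost) → (Retreat, brake)
event = target_seen selects (Retreat, close_gripper)

mode=Retreat action=close_gripper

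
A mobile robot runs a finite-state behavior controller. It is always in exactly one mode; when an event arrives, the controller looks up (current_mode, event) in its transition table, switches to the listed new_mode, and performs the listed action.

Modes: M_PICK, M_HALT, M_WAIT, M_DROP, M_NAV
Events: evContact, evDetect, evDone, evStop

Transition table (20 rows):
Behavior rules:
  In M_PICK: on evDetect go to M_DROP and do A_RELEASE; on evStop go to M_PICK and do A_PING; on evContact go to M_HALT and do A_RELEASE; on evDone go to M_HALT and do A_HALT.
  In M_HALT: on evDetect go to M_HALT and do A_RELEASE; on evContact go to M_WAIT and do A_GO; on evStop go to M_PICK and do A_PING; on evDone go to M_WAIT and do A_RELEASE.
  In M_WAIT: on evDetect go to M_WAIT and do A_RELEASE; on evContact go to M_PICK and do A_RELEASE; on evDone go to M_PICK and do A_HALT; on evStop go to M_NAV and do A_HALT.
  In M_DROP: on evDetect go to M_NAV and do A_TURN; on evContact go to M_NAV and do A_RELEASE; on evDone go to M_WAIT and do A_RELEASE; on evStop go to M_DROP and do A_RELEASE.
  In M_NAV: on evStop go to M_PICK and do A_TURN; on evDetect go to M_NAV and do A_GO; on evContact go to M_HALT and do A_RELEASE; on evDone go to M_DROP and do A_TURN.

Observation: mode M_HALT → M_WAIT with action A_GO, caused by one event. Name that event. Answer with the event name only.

try evContact: (M_HALT, evContact) → (M_WAIT, A_GO)  ← matches
try evDetect: (M_HALT, evDetect) → (M_HALT, A_RELEASE)
try evDone: (M_HALT, evDone) → (M_WAIT, A_RELEASE)
try evStop: (M_HALT, evStop) → (M_PICK, A_PING)

evContact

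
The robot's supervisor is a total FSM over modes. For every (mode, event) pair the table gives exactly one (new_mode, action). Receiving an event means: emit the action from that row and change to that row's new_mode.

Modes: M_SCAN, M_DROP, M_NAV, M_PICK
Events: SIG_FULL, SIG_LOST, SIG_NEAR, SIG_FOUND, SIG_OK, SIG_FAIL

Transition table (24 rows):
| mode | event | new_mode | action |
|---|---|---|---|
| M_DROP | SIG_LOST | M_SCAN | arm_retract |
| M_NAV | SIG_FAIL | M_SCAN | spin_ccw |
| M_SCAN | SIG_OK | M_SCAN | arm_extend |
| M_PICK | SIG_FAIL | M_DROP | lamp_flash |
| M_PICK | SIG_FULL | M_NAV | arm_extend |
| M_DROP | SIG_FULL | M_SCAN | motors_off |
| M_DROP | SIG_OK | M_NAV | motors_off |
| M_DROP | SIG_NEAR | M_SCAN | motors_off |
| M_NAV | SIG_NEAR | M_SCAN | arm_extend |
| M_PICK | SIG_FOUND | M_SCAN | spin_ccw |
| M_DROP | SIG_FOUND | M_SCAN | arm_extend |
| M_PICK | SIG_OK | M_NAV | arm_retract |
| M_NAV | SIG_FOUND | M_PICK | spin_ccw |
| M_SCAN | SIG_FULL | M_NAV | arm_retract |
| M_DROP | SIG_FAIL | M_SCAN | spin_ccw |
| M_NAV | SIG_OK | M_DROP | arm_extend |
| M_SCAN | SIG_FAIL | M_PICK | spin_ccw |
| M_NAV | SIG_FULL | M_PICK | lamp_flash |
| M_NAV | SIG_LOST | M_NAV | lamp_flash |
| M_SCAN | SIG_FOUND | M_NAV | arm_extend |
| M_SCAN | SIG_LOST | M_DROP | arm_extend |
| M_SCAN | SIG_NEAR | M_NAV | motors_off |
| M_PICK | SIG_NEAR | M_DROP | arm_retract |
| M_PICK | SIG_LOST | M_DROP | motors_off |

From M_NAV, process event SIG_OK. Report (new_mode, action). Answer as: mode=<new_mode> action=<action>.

mode=M_DROP action=arm_extend

current mode = M_NAV; filter table to that mode:
  (M_NAV, SIG_FAIL) → (M_SCAN, spin_ccw)
  (M_NAV, SIG_NEAR) → (M_SCAN, arm_extend)
  (M_NAV, SIG_FOUND) → (M_PICK, spin_ccw)
  (M_NAV, SIG_OK) → (M_DROP, arm_extend)  ← event matches
  (M_NAV, SIG_FULL) → (M_PICK, lamp_flash)
  (M_NAV, SIG_LOST) → (M_NAV, lamp_flash)
event = SIG_OK selects (M_DROP, arm_extend)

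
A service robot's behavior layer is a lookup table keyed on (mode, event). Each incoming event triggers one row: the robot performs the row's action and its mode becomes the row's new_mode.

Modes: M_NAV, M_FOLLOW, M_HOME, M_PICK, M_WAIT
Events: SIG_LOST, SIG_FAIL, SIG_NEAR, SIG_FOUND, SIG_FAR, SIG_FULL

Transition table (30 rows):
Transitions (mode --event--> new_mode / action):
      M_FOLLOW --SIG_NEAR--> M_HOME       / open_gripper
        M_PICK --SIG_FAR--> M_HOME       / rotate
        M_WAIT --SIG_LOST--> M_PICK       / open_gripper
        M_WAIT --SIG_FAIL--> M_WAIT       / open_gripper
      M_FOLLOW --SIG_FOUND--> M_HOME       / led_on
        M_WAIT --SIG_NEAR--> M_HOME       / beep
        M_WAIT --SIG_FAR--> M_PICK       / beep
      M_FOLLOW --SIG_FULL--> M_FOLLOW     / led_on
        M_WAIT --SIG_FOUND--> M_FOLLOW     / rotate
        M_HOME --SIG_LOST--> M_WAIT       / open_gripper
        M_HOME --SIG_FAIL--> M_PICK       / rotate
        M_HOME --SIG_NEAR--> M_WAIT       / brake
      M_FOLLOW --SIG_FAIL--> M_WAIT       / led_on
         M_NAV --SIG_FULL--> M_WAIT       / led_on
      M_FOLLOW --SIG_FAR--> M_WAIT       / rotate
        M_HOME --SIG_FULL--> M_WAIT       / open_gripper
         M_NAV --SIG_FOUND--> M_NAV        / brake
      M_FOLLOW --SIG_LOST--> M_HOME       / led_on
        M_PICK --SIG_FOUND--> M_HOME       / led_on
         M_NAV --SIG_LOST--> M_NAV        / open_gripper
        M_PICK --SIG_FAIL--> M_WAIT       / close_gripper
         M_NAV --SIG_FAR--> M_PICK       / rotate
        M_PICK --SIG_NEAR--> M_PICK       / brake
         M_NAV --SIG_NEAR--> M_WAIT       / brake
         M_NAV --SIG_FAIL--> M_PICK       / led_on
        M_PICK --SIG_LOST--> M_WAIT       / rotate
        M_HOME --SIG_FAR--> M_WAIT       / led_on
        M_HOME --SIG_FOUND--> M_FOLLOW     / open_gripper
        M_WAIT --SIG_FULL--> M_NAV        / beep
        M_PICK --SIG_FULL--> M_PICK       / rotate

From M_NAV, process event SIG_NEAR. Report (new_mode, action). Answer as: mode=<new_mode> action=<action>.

current mode = M_NAV; filter table to that mode:
  (M_NAV, SIG_FULL) → (M_WAIT, led_on)
  (M_NAV, SIG_FOUND) → (M_NAV, brake)
  (M_NAV, SIG_LOST) → (M_NAV, open_gripper)
  (M_NAV, SIG_FAR) → (M_PICK, rotate)
  (M_NAV, SIG_NEAR) → (M_WAIT, brake)  ← event matches
  (M_NAV, SIG_FAIL) → (M_PICK, led_on)
event = SIG_NEAR selects (M_WAIT, brake)

mode=M_WAIT action=brake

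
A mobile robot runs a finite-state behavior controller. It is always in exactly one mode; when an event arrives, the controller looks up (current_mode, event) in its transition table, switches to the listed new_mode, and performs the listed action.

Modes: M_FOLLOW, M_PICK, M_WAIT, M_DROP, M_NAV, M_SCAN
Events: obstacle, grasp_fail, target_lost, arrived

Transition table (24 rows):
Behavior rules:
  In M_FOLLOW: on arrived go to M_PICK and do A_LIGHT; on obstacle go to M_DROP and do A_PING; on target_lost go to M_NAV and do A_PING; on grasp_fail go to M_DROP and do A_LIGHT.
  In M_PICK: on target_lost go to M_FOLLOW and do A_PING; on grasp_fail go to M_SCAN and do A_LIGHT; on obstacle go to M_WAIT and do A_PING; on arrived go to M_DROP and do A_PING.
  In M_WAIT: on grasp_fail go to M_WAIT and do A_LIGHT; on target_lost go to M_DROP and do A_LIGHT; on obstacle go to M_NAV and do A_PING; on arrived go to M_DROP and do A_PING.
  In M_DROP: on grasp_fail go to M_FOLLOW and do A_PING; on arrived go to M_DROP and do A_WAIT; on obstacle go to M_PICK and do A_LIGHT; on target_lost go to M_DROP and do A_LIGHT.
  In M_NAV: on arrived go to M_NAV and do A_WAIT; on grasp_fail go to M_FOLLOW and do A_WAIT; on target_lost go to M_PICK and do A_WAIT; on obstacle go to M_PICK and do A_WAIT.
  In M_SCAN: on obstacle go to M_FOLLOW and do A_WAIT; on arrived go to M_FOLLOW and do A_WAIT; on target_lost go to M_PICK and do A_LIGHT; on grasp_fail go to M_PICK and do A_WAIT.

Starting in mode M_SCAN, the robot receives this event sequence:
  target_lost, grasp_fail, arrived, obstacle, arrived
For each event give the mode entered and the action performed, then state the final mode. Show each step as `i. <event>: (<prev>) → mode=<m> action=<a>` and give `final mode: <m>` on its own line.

final mode: M_DROP

1. target_lost: (M_SCAN) → mode=M_PICK action=A_LIGHT
2. grasp_fail: (M_PICK) → mode=M_SCAN action=A_LIGHT
3. arrived: (M_SCAN) → mode=M_FOLLOW action=A_WAIT
4. obstacle: (M_FOLLOW) → mode=M_DROP action=A_PING
5. arrived: (M_DROP) → mode=M_DROP action=A_WAIT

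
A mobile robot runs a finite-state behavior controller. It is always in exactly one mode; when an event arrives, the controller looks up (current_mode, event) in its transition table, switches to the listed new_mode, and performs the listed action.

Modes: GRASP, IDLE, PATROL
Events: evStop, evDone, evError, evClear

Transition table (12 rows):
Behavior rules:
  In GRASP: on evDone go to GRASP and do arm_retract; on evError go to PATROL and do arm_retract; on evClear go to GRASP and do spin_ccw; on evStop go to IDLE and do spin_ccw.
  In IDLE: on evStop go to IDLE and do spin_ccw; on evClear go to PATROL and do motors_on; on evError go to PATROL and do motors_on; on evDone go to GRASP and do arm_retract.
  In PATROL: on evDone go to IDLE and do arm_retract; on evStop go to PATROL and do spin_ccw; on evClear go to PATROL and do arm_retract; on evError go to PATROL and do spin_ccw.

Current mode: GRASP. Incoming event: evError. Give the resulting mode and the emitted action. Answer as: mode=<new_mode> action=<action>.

mode=PATROL action=arm_retract

current mode = GRASP; filter table to that mode:
  (GRASP, evDone) → (GRASP, arm_retract)
  (GRASP, evError) → (PATROL, arm_retract)  ← event matches
  (GRASP, evClear) → (GRASP, spin_ccw)
  (GRASP, evStop) → (IDLE, spin_ccw)
event = evError selects (PATROL, arm_retract)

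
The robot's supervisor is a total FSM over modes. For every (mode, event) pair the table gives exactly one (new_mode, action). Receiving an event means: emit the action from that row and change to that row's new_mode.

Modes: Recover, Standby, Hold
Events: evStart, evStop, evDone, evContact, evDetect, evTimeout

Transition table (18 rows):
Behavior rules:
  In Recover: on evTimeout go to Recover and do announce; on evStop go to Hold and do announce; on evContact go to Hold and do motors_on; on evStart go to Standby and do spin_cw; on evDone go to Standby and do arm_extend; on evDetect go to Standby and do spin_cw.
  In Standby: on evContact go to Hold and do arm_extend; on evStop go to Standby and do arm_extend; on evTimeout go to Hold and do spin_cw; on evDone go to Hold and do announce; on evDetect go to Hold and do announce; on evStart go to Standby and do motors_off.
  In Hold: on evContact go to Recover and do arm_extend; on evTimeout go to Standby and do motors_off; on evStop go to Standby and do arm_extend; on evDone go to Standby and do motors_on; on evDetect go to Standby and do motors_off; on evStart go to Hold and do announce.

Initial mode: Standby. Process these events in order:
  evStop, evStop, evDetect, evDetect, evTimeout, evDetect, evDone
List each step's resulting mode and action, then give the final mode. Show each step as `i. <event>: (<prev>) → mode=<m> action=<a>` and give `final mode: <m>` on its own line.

final mode: Hold

1. evStop: (Standby) → mode=Standby action=arm_extend
2. evStop: (Standby) → mode=Standby action=arm_extend
3. evDetect: (Standby) → mode=Hold action=announce
4. evDetect: (Hold) → mode=Standby action=motors_off
5. evTimeout: (Standby) → mode=Hold action=spin_cw
6. evDetect: (Hold) → mode=Standby action=motors_off
7. evDone: (Standby) → mode=Hold action=announce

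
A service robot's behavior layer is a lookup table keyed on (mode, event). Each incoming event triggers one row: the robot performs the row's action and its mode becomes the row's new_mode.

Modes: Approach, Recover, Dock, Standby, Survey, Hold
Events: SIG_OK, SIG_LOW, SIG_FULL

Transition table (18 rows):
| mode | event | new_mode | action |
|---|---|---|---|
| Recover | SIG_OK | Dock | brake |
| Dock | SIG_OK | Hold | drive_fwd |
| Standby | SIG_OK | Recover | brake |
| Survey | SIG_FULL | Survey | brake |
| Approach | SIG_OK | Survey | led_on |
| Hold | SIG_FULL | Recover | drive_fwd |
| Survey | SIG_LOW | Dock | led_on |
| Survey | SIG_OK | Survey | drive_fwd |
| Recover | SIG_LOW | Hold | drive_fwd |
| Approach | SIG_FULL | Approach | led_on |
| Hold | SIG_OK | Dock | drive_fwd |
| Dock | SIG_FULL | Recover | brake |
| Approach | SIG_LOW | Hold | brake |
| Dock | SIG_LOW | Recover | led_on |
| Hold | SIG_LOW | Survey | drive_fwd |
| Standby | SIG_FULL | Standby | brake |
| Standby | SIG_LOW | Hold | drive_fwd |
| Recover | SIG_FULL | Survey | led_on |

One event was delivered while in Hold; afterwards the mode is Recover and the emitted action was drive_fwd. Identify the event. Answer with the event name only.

SIG_FULL

try SIG_OK: (Hold, SIG_OK) → (Dock, drive_fwd)
try SIG_LOW: (Hold, SIG_LOW) → (Survey, drive_fwd)
try SIG_FULL: (Hold, SIG_FULL) → (Recover, drive_fwd)  ← matches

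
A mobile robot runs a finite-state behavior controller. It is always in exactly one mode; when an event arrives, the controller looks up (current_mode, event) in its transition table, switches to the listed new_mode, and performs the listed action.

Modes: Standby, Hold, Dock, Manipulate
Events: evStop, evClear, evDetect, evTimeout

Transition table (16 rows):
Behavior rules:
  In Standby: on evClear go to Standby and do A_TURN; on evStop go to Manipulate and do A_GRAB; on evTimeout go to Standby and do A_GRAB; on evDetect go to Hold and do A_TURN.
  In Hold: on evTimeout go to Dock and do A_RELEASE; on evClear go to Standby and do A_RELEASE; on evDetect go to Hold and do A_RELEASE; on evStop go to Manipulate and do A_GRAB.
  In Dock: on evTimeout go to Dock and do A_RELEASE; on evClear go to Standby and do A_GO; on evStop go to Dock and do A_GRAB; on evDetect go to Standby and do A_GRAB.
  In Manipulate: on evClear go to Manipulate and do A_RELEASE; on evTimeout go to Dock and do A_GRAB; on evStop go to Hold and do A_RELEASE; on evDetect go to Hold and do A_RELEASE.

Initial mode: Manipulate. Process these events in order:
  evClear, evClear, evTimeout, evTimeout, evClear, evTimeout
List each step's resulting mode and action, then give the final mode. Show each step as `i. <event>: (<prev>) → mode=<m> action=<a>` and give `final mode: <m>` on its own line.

1. evClear: (Manipulate) → mode=Manipulate action=A_RELEASE
2. evClear: (Manipulate) → mode=Manipulate action=A_RELEASE
3. evTimeout: (Manipulate) → mode=Dock action=A_GRAB
4. evTimeout: (Dock) → mode=Dock action=A_RELEASE
5. evClear: (Dock) → mode=Standby action=A_GO
6. evTimeout: (Standby) → mode=Standby action=A_GRAB

final mode: Standby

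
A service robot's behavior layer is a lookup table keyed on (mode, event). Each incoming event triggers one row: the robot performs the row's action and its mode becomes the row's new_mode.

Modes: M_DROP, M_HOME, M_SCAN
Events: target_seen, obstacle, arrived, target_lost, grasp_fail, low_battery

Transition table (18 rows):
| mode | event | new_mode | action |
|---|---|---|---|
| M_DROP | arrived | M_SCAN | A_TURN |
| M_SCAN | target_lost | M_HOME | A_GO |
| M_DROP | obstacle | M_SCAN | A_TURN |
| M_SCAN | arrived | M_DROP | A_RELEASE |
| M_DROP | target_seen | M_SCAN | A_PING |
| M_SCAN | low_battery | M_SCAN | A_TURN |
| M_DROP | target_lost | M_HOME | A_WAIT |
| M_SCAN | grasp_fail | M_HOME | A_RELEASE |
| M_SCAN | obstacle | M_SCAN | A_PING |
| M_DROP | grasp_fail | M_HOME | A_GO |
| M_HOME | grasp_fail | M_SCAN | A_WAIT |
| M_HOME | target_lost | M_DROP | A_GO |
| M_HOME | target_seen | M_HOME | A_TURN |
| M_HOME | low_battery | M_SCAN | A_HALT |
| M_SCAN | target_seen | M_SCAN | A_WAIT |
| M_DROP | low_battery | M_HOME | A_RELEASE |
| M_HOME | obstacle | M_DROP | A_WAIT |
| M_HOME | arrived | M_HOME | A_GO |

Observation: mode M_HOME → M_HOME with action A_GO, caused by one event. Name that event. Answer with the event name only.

arrived

try target_seen: (M_HOME, target_seen) → (M_HOME, A_TURN)
try obstacle: (M_HOME, obstacle) → (M_DROP, A_WAIT)
try arrived: (M_HOME, arrived) → (M_HOME, A_GO)  ← matches
try target_lost: (M_HOME, target_lost) → (M_DROP, A_GO)
try grasp_fail: (M_HOME, grasp_fail) → (M_SCAN, A_WAIT)
try low_battery: (M_HOME, low_battery) → (M_SCAN, A_HALT)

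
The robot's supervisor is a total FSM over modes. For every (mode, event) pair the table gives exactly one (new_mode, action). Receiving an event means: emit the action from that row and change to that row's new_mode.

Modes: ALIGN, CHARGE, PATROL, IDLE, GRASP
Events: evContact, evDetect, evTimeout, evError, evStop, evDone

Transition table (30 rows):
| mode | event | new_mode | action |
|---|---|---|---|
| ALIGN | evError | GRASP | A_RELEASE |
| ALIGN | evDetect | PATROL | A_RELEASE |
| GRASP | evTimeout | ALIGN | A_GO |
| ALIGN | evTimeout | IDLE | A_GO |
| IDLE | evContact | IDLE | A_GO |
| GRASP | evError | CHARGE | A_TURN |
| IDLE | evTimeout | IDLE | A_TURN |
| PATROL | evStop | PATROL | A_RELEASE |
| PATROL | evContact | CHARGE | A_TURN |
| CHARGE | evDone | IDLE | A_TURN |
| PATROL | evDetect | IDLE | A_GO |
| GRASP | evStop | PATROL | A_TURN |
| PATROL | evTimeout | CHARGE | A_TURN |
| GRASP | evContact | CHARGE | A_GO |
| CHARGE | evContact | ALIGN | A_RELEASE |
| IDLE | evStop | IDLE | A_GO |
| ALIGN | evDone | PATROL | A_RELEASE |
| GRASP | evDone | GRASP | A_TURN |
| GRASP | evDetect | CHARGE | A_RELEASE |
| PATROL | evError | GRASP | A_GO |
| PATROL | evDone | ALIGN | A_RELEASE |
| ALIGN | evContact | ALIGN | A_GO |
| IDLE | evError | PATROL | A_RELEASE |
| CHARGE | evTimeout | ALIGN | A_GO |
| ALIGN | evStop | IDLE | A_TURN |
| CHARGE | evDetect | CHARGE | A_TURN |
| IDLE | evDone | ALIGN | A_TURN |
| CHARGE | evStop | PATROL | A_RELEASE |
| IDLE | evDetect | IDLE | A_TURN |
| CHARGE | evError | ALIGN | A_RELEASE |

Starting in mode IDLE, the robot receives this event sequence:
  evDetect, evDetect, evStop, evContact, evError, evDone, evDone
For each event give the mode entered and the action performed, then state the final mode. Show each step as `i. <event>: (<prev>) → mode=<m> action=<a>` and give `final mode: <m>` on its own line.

final mode: PATROL

1. evDetect: (IDLE) → mode=IDLE action=A_TURN
2. evDetect: (IDLE) → mode=IDLE action=A_TURN
3. evStop: (IDLE) → mode=IDLE action=A_GO
4. evContact: (IDLE) → mode=IDLE action=A_GO
5. evError: (IDLE) → mode=PATROL action=A_RELEASE
6. evDone: (PATROL) → mode=ALIGN action=A_RELEASE
7. evDone: (ALIGN) → mode=PATROL action=A_RELEASE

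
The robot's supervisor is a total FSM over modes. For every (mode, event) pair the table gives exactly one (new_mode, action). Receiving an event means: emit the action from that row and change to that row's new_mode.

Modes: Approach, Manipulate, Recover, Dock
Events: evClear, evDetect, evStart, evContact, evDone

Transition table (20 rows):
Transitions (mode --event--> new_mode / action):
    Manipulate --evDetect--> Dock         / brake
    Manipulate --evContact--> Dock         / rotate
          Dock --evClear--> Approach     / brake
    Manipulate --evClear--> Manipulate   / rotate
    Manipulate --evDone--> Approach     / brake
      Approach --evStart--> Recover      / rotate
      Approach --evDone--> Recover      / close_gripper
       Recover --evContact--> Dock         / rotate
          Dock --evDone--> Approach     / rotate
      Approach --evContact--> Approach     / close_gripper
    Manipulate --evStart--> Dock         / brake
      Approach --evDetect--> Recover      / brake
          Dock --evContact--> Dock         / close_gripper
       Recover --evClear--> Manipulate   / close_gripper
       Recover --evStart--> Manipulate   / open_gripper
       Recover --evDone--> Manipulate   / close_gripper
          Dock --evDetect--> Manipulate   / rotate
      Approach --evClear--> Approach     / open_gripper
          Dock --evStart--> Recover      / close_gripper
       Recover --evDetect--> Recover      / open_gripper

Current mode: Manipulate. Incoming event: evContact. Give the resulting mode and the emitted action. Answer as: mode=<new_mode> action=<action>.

current mode = Manipulate; filter table to that mode:
  (Manipulate, evDetect) → (Dock, brake)
  (Manipulate, evContact) → (Dock, rotate)  ← event matches
  (Manipulate, evClear) → (Manipulate, rotate)
  (Manipulate, evDone) → (Approach, brake)
  (Manipulate, evStart) → (Dock, brake)
event = evContact selects (Dock, rotate)

mode=Dock action=rotate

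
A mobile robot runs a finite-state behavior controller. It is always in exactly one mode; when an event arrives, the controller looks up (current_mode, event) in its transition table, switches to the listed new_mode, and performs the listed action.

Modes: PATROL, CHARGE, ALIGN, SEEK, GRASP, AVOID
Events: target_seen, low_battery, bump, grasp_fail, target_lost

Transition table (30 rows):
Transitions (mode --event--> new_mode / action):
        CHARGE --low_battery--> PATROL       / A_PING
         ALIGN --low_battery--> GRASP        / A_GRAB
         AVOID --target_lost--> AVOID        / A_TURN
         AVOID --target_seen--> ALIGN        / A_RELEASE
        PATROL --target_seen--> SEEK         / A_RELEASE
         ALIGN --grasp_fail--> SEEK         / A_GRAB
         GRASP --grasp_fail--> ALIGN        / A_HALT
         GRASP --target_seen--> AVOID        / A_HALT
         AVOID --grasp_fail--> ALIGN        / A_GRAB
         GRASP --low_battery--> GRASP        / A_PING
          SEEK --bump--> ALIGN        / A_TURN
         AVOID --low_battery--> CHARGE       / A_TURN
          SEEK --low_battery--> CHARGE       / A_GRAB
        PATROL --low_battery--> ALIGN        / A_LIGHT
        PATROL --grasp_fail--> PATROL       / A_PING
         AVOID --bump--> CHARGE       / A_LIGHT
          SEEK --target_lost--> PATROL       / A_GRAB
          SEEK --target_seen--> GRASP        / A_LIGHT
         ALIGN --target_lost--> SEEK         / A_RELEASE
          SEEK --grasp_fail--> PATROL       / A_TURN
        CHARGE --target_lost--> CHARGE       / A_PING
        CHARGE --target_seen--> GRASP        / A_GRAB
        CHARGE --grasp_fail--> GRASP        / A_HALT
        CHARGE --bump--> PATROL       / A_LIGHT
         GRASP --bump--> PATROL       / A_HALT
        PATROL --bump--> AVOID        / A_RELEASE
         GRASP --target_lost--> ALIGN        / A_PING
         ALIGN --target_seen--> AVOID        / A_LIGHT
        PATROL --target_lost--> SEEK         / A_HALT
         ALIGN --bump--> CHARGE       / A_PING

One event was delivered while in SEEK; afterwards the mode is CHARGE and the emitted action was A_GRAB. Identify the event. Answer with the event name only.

try target_seen: (SEEK, target_seen) → (GRASP, A_LIGHT)
try low_battery: (SEEK, low_battery) → (CHARGE, A_GRAB)  ← matches
try bump: (SEEK, bump) → (ALIGN, A_TURN)
try grasp_fail: (SEEK, grasp_fail) → (PATROL, A_TURN)
try target_lost: (SEEK, target_lost) → (PATROL, A_GRAB)

low_battery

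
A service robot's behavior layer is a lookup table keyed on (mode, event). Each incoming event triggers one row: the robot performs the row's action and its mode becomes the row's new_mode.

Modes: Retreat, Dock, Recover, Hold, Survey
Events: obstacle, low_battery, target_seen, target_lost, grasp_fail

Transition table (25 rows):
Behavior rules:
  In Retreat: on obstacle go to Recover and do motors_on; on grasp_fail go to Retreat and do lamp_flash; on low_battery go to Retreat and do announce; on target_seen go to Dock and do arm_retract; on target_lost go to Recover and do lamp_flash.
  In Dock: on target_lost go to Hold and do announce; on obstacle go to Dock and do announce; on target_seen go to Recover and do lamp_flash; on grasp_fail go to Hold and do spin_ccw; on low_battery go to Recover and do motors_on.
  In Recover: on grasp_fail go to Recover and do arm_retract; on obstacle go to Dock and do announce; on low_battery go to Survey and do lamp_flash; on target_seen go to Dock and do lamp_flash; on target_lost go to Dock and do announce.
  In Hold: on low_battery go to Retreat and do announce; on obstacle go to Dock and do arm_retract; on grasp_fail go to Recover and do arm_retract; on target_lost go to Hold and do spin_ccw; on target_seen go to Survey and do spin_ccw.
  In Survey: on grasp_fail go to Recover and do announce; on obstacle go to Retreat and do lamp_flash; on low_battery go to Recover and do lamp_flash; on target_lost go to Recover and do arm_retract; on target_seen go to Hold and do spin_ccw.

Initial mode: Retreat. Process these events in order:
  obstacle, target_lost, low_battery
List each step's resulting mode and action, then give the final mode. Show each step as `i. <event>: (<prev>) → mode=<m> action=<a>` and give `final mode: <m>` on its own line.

1. obstacle: (Retreat) → mode=Recover action=motors_on
2. target_lost: (Recover) → mode=Dock action=announce
3. low_battery: (Dock) → mode=Recover action=motors_on

final mode: Recover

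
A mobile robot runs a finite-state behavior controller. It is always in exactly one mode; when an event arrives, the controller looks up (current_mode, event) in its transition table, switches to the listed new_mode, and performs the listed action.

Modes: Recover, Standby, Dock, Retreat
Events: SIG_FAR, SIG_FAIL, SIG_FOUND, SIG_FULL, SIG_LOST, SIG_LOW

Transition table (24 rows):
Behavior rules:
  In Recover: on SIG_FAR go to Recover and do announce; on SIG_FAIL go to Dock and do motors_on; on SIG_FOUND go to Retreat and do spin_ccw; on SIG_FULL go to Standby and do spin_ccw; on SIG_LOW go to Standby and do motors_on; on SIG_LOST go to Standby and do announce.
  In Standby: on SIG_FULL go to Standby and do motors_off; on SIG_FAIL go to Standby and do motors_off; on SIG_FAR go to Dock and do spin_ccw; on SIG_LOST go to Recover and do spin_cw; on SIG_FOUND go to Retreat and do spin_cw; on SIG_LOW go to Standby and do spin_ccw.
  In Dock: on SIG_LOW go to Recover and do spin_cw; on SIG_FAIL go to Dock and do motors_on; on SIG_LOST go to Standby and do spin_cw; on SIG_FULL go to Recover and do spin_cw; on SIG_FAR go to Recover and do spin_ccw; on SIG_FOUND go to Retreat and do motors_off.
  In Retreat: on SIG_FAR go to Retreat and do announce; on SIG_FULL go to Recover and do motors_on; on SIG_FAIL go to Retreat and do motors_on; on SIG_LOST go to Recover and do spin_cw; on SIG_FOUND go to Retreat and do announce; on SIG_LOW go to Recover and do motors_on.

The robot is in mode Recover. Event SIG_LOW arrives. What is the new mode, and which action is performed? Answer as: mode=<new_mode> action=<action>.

mode=Standby action=motors_on

current mode = Recover; filter table to that mode:
  (Recover, SIG_FAR) → (Recover, announce)
  (Recover, SIG_FAIL) → (Dock, motors_on)
  (Recover, SIG_FOUND) → (Retreat, spin_ccw)
  (Recover, SIG_FULL) → (Standby, spin_ccw)
  (Recover, SIG_LOW) → (Standby, motors_on)  ← event matches
  (Recover, SIG_LOST) → (Standby, announce)
event = SIG_LOW selects (Standby, motors_on)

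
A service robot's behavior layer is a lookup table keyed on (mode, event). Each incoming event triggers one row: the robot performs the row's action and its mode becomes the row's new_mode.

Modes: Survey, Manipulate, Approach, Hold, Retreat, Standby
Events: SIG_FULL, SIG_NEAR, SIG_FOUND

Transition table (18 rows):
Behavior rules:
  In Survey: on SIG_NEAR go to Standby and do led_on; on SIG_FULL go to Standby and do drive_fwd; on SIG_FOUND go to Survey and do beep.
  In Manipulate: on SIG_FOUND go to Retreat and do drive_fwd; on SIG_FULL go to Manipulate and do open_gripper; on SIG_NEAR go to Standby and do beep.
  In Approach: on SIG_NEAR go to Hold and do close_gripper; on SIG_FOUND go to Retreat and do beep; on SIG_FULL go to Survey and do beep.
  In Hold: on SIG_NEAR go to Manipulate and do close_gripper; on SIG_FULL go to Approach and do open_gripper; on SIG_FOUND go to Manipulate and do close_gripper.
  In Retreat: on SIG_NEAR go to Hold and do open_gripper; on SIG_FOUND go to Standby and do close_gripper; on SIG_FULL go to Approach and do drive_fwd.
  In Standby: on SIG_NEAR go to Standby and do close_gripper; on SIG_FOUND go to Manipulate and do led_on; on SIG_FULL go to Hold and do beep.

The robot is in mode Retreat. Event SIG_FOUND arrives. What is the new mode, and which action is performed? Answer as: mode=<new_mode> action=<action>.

mode=Standby action=close_gripper

current mode = Retreat; filter table to that mode:
  (Retreat, SIG_NEAR) → (Hold, open_gripper)
  (Retreat, SIG_FOUND) → (Standby, close_gripper)  ← event matches
  (Retreat, SIG_FULL) → (Approach, drive_fwd)
event = SIG_FOUND selects (Standby, close_gripper)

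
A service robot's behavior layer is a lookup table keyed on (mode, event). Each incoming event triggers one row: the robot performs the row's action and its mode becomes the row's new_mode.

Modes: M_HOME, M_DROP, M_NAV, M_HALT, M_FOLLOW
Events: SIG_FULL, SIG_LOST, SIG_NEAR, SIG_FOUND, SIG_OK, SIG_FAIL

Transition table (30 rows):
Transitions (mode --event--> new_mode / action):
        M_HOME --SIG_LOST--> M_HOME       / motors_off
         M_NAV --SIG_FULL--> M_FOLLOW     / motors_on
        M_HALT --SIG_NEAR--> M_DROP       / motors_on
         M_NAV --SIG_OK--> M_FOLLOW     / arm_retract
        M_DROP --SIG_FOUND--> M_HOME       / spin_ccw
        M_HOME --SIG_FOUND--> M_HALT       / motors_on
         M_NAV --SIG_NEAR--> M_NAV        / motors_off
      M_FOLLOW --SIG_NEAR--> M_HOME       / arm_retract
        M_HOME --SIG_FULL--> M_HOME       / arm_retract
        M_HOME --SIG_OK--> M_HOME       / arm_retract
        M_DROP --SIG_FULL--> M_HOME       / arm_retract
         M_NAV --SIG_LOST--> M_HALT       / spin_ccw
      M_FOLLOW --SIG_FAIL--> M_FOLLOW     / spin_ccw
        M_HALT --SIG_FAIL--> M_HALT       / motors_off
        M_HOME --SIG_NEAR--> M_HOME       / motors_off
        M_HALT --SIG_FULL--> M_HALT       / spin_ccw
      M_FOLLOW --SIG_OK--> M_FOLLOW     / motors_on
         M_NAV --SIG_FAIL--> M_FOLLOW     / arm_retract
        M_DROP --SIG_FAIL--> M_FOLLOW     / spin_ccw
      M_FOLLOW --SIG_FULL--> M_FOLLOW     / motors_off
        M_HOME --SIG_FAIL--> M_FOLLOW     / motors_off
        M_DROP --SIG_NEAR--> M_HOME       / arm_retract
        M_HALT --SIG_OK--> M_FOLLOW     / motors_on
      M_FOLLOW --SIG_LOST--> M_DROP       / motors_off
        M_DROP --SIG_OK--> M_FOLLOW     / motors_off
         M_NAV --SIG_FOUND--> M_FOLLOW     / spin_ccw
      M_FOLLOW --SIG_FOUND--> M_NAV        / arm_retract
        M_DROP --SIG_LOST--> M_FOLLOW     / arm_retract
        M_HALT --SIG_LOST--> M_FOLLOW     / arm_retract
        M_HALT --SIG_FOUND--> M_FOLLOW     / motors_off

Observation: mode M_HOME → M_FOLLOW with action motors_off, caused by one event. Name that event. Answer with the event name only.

SIG_FAIL

try SIG_FULL: (M_HOME, SIG_FULL) → (M_HOME, arm_retract)
try SIG_LOST: (M_HOME, SIG_LOST) → (M_HOME, motors_off)
try SIG_NEAR: (M_HOME, SIG_NEAR) → (M_HOME, motors_off)
try SIG_FOUND: (M_HOME, SIG_FOUND) → (M_HALT, motors_on)
try SIG_OK: (M_HOME, SIG_OK) → (M_HOME, arm_retract)
try SIG_FAIL: (M_HOME, SIG_FAIL) → (M_FOLLOW, motors_off)  ← matches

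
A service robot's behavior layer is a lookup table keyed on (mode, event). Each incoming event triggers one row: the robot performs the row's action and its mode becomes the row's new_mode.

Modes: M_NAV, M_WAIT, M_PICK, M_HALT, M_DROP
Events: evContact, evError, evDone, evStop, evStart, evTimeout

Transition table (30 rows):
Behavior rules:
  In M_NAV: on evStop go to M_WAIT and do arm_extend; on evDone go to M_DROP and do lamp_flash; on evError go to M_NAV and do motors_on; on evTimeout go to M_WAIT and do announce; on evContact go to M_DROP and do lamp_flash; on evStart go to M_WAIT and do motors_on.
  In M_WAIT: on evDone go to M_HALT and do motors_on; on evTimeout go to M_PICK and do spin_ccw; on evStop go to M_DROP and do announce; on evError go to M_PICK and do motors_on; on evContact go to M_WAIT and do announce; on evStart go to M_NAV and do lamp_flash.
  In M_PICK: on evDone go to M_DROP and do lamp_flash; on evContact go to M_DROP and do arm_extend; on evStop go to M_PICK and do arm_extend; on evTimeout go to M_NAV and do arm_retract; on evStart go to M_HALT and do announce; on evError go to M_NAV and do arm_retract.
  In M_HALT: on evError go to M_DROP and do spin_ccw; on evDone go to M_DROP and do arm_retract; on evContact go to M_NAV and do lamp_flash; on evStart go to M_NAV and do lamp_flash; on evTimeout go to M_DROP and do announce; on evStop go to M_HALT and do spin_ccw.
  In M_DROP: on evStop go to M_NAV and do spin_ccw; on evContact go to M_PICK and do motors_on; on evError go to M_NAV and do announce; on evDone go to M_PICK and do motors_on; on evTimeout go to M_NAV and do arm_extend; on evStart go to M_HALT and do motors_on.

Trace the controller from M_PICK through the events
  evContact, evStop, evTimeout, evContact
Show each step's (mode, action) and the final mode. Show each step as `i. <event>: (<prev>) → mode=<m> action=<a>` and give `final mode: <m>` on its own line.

1. evContact: (M_PICK) → mode=M_DROP action=arm_extend
2. evStop: (M_DROP) → mode=M_NAV action=spin_ccw
3. evTimeout: (M_NAV) → mode=M_WAIT action=announce
4. evContact: (M_WAIT) → mode=M_WAIT action=announce

final mode: M_WAIT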